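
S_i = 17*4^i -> [17, 68, 272, 1088, 4352]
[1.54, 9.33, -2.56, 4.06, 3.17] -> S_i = Random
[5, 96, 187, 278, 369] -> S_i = 5 + 91*i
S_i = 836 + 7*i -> [836, 843, 850, 857, 864]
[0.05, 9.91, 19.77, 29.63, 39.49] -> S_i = 0.05 + 9.86*i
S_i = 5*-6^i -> [5, -30, 180, -1080, 6480]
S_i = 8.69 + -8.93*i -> [8.69, -0.24, -9.17, -18.1, -27.03]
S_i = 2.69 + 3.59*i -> [2.69, 6.28, 9.87, 13.46, 17.05]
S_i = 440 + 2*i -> [440, 442, 444, 446, 448]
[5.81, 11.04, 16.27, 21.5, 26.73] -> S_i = 5.81 + 5.23*i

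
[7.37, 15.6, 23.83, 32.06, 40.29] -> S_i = 7.37 + 8.23*i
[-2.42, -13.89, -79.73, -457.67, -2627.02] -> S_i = -2.42*5.74^i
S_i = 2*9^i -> [2, 18, 162, 1458, 13122]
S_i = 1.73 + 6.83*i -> [1.73, 8.56, 15.39, 22.22, 29.05]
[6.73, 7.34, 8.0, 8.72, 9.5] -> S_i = 6.73*1.09^i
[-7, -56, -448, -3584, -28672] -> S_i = -7*8^i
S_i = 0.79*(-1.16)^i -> [0.79, -0.92, 1.06, -1.23, 1.43]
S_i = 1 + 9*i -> [1, 10, 19, 28, 37]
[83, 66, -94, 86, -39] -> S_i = Random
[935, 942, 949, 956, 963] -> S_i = 935 + 7*i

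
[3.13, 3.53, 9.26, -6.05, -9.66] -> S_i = Random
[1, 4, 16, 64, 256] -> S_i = 1*4^i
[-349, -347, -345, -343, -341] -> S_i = -349 + 2*i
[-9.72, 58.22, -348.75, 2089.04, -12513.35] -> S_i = -9.72*(-5.99)^i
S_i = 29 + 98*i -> [29, 127, 225, 323, 421]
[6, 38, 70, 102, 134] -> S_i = 6 + 32*i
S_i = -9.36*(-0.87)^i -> [-9.36, 8.14, -7.08, 6.16, -5.36]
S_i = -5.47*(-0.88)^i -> [-5.47, 4.81, -4.24, 3.73, -3.28]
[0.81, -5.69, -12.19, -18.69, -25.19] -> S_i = 0.81 + -6.50*i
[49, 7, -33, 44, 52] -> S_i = Random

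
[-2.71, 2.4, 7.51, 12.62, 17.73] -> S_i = -2.71 + 5.11*i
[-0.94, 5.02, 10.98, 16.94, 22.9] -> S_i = -0.94 + 5.96*i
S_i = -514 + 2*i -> [-514, -512, -510, -508, -506]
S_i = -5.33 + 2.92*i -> [-5.33, -2.41, 0.51, 3.43, 6.35]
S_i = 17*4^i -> [17, 68, 272, 1088, 4352]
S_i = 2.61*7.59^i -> [2.61, 19.81, 150.36, 1141.21, 8661.79]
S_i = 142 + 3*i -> [142, 145, 148, 151, 154]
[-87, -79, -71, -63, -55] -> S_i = -87 + 8*i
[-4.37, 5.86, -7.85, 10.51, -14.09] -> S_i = -4.37*(-1.34)^i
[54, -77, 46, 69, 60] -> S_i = Random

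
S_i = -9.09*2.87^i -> [-9.09, -26.09, -74.87, -214.89, -616.72]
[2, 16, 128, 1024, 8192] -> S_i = 2*8^i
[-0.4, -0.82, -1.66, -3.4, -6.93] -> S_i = -0.40*2.04^i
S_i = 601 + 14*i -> [601, 615, 629, 643, 657]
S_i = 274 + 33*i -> [274, 307, 340, 373, 406]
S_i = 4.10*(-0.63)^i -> [4.1, -2.58, 1.63, -1.03, 0.65]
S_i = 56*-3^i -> [56, -168, 504, -1512, 4536]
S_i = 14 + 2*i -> [14, 16, 18, 20, 22]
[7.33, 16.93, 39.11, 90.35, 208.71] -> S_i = 7.33*2.31^i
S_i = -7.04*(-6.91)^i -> [-7.04, 48.65, -336.15, 2322.77, -16050.36]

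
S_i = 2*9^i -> [2, 18, 162, 1458, 13122]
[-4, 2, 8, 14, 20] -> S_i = -4 + 6*i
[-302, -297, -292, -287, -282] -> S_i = -302 + 5*i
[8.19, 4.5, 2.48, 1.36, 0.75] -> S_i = 8.19*0.55^i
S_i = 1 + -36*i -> [1, -35, -71, -107, -143]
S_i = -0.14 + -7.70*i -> [-0.14, -7.84, -15.54, -23.24, -30.94]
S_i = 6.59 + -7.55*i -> [6.59, -0.96, -8.51, -16.06, -23.61]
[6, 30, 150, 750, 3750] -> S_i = 6*5^i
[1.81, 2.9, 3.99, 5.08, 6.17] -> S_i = 1.81 + 1.09*i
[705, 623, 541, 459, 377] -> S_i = 705 + -82*i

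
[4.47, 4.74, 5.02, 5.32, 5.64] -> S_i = 4.47*1.06^i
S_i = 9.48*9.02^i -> [9.48, 85.51, 771.3, 6957.1, 62753.0]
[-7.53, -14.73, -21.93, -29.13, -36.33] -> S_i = -7.53 + -7.20*i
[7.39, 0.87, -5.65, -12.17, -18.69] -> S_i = 7.39 + -6.52*i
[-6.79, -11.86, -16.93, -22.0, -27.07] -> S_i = -6.79 + -5.07*i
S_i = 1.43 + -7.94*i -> [1.43, -6.51, -14.45, -22.39, -30.33]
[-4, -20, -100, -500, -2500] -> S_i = -4*5^i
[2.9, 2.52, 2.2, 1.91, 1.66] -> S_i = 2.90*0.87^i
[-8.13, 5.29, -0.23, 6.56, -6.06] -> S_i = Random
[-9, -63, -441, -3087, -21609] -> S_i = -9*7^i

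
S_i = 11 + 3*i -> [11, 14, 17, 20, 23]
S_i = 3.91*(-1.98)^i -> [3.91, -7.74, 15.33, -30.35, 60.09]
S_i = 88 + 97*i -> [88, 185, 282, 379, 476]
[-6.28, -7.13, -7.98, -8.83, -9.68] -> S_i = -6.28 + -0.85*i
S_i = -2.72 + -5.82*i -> [-2.72, -8.54, -14.36, -20.18, -26.0]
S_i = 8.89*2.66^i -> [8.89, 23.65, 62.9, 167.32, 445.07]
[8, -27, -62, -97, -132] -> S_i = 8 + -35*i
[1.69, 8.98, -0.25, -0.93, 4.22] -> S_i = Random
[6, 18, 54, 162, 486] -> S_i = 6*3^i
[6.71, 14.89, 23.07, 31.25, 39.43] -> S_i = 6.71 + 8.18*i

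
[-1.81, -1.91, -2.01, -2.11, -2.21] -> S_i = -1.81 + -0.10*i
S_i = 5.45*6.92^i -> [5.45, 37.71, 260.98, 1805.99, 12497.43]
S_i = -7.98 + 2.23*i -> [-7.98, -5.75, -3.52, -1.29, 0.94]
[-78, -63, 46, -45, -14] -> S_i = Random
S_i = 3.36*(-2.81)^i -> [3.36, -9.44, 26.53, -74.55, 209.49]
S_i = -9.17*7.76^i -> [-9.17, -71.16, -552.2, -4285.04, -33251.88]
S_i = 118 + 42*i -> [118, 160, 202, 244, 286]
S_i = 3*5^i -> [3, 15, 75, 375, 1875]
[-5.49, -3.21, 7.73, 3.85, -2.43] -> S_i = Random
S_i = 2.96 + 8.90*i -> [2.96, 11.86, 20.76, 29.66, 38.56]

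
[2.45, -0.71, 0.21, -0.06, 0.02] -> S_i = 2.45*(-0.29)^i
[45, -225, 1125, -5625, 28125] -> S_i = 45*-5^i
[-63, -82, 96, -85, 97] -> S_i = Random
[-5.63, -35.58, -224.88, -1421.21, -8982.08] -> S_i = -5.63*6.32^i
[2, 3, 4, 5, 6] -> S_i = 2 + 1*i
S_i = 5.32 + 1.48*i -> [5.32, 6.8, 8.28, 9.76, 11.24]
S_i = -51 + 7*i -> [-51, -44, -37, -30, -23]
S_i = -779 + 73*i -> [-779, -706, -633, -560, -487]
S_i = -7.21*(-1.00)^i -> [-7.21, 7.21, -7.21, 7.21, -7.21]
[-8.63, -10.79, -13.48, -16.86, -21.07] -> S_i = -8.63*1.25^i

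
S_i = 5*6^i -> [5, 30, 180, 1080, 6480]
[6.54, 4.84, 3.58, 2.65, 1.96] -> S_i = 6.54*0.74^i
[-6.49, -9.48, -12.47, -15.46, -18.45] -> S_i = -6.49 + -2.99*i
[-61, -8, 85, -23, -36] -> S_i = Random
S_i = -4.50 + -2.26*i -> [-4.5, -6.76, -9.02, -11.28, -13.54]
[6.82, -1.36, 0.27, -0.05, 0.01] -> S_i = 6.82*(-0.20)^i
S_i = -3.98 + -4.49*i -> [-3.98, -8.47, -12.96, -17.45, -21.94]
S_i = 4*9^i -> [4, 36, 324, 2916, 26244]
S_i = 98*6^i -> [98, 588, 3528, 21168, 127008]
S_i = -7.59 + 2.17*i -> [-7.59, -5.42, -3.25, -1.08, 1.09]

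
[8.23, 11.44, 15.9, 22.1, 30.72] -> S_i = 8.23*1.39^i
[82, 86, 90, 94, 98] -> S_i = 82 + 4*i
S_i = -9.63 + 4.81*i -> [-9.63, -4.82, -0.01, 4.8, 9.61]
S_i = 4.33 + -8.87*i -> [4.33, -4.54, -13.41, -22.28, -31.15]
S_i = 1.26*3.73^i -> [1.26, 4.7, 17.53, 65.39, 243.9]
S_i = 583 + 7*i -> [583, 590, 597, 604, 611]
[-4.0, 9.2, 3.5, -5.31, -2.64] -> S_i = Random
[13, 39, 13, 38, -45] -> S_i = Random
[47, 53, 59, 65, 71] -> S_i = 47 + 6*i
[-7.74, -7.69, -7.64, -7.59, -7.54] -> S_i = -7.74 + 0.05*i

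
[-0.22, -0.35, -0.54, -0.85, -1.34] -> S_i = -0.22*1.57^i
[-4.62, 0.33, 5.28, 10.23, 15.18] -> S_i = -4.62 + 4.95*i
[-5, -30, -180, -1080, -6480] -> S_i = -5*6^i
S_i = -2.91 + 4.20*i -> [-2.91, 1.29, 5.49, 9.69, 13.89]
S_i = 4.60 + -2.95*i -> [4.6, 1.65, -1.3, -4.25, -7.2]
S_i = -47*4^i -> [-47, -188, -752, -3008, -12032]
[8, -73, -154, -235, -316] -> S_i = 8 + -81*i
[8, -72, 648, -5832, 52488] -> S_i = 8*-9^i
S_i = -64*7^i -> [-64, -448, -3136, -21952, -153664]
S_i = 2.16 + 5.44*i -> [2.16, 7.6, 13.04, 18.48, 23.92]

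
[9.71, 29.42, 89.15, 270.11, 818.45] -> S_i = 9.71*3.03^i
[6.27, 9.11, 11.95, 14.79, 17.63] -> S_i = 6.27 + 2.84*i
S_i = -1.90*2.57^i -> [-1.9, -4.88, -12.55, -32.25, -82.89]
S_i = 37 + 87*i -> [37, 124, 211, 298, 385]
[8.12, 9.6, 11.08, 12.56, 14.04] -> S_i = 8.12 + 1.48*i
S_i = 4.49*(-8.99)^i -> [4.49, -40.37, 362.88, -3262.31, 29328.18]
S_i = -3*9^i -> [-3, -27, -243, -2187, -19683]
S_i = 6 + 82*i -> [6, 88, 170, 252, 334]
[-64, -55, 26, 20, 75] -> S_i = Random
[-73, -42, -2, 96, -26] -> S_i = Random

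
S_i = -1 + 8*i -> [-1, 7, 15, 23, 31]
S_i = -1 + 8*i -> [-1, 7, 15, 23, 31]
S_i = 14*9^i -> [14, 126, 1134, 10206, 91854]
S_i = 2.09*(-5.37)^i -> [2.09, -11.22, 60.27, -323.65, 1737.97]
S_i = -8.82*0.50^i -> [-8.82, -4.41, -2.2, -1.1, -0.55]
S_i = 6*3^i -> [6, 18, 54, 162, 486]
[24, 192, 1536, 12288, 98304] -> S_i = 24*8^i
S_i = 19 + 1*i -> [19, 20, 21, 22, 23]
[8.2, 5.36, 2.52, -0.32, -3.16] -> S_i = 8.20 + -2.84*i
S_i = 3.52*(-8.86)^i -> [3.52, -31.19, 276.32, -2448.18, 21690.9]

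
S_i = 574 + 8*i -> [574, 582, 590, 598, 606]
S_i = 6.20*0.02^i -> [6.2, 0.12, 0.0, 0.0, 0.0]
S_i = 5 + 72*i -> [5, 77, 149, 221, 293]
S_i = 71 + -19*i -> [71, 52, 33, 14, -5]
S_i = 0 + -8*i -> [0, -8, -16, -24, -32]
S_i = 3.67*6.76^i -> [3.67, 24.81, 167.71, 1133.72, 7663.95]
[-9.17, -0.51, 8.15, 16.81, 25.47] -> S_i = -9.17 + 8.66*i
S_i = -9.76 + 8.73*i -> [-9.76, -1.03, 7.7, 16.43, 25.16]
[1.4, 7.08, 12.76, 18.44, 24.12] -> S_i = 1.40 + 5.68*i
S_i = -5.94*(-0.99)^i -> [-5.94, 5.88, -5.82, 5.76, -5.71]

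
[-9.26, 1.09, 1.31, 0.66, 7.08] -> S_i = Random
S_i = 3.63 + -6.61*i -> [3.63, -2.98, -9.59, -16.2, -22.81]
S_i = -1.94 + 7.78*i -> [-1.94, 5.84, 13.62, 21.4, 29.18]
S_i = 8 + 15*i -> [8, 23, 38, 53, 68]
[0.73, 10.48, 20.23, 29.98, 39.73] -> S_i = 0.73 + 9.75*i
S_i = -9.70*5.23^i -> [-9.7, -50.73, -265.32, -1387.64, -7257.36]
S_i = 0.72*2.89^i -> [0.72, 2.08, 6.01, 17.38, 50.23]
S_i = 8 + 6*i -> [8, 14, 20, 26, 32]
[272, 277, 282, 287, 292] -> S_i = 272 + 5*i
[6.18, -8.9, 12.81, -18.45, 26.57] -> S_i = 6.18*(-1.44)^i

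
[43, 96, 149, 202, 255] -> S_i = 43 + 53*i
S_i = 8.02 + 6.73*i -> [8.02, 14.75, 21.48, 28.21, 34.94]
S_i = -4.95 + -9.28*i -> [-4.95, -14.23, -23.51, -32.79, -42.07]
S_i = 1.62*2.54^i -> [1.62, 4.11, 10.45, 26.55, 67.43]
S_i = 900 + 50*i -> [900, 950, 1000, 1050, 1100]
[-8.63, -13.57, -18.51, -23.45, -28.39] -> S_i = -8.63 + -4.94*i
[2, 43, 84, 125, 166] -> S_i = 2 + 41*i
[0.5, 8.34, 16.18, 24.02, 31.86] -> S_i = 0.50 + 7.84*i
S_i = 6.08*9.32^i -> [6.08, 56.67, 528.12, 4922.11, 45874.07]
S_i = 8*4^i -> [8, 32, 128, 512, 2048]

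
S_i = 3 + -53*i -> [3, -50, -103, -156, -209]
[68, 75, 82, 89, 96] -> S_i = 68 + 7*i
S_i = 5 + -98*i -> [5, -93, -191, -289, -387]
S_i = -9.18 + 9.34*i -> [-9.18, 0.16, 9.5, 18.84, 28.18]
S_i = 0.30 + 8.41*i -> [0.3, 8.71, 17.12, 25.53, 33.94]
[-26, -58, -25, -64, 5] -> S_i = Random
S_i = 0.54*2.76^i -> [0.54, 1.49, 4.11, 11.35, 31.34]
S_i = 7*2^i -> [7, 14, 28, 56, 112]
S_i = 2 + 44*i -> [2, 46, 90, 134, 178]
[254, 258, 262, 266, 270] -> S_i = 254 + 4*i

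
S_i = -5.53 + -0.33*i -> [-5.53, -5.86, -6.19, -6.52, -6.85]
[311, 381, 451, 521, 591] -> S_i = 311 + 70*i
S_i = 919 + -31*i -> [919, 888, 857, 826, 795]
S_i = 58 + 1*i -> [58, 59, 60, 61, 62]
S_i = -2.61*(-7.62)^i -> [-2.61, 19.89, -151.55, 1154.8, -8799.55]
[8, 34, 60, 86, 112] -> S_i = 8 + 26*i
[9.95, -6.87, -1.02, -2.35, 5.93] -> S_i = Random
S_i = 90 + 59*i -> [90, 149, 208, 267, 326]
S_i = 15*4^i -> [15, 60, 240, 960, 3840]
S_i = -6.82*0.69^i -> [-6.82, -4.71, -3.25, -2.24, -1.55]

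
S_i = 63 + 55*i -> [63, 118, 173, 228, 283]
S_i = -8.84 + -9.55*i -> [-8.84, -18.39, -27.94, -37.49, -47.04]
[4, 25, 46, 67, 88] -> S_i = 4 + 21*i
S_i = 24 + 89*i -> [24, 113, 202, 291, 380]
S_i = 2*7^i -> [2, 14, 98, 686, 4802]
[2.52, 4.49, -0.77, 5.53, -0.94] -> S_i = Random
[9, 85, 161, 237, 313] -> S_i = 9 + 76*i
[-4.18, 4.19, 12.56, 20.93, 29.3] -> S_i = -4.18 + 8.37*i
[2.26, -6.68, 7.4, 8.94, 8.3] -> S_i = Random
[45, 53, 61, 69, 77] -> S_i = 45 + 8*i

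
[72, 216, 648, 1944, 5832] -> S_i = 72*3^i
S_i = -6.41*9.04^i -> [-6.41, -57.95, -523.84, -4735.47, -42808.67]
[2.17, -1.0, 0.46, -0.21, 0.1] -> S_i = 2.17*(-0.46)^i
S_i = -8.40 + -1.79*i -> [-8.4, -10.19, -11.98, -13.77, -15.56]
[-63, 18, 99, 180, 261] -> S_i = -63 + 81*i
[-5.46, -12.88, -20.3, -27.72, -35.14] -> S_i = -5.46 + -7.42*i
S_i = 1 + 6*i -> [1, 7, 13, 19, 25]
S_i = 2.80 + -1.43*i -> [2.8, 1.37, -0.06, -1.49, -2.92]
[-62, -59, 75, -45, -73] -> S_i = Random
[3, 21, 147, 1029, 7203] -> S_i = 3*7^i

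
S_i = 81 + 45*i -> [81, 126, 171, 216, 261]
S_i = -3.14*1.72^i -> [-3.14, -5.4, -9.29, -15.98, -27.48]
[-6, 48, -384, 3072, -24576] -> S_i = -6*-8^i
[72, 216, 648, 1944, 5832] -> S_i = 72*3^i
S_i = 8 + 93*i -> [8, 101, 194, 287, 380]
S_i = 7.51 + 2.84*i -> [7.51, 10.35, 13.19, 16.03, 18.87]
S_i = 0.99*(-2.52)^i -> [0.99, -2.49, 6.29, -15.84, 39.92]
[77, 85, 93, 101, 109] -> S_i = 77 + 8*i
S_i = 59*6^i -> [59, 354, 2124, 12744, 76464]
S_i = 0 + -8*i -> [0, -8, -16, -24, -32]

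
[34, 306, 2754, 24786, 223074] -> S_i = 34*9^i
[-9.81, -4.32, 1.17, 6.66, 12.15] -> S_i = -9.81 + 5.49*i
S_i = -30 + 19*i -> [-30, -11, 8, 27, 46]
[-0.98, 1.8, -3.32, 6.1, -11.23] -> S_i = -0.98*(-1.84)^i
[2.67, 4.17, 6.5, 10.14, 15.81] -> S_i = 2.67*1.56^i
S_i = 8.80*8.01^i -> [8.8, 70.49, 564.61, 4522.52, 36225.36]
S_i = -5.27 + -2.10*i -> [-5.27, -7.37, -9.47, -11.57, -13.67]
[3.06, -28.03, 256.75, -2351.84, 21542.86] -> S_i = 3.06*(-9.16)^i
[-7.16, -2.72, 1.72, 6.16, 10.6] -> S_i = -7.16 + 4.44*i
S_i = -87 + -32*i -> [-87, -119, -151, -183, -215]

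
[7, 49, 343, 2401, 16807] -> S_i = 7*7^i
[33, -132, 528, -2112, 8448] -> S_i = 33*-4^i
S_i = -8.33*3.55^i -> [-8.33, -29.57, -104.98, -372.67, -1323.0]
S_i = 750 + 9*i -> [750, 759, 768, 777, 786]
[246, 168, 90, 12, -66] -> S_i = 246 + -78*i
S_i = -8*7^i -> [-8, -56, -392, -2744, -19208]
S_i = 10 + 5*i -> [10, 15, 20, 25, 30]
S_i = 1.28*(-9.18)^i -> [1.28, -11.75, 107.87, -990.23, 9090.35]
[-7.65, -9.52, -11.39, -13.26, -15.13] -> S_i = -7.65 + -1.87*i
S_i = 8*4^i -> [8, 32, 128, 512, 2048]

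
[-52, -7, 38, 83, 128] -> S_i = -52 + 45*i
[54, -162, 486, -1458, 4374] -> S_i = 54*-3^i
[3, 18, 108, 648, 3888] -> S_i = 3*6^i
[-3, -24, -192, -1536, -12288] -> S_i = -3*8^i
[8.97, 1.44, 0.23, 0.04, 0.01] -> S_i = 8.97*0.16^i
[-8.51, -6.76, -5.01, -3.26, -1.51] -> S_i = -8.51 + 1.75*i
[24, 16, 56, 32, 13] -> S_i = Random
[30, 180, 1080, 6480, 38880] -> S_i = 30*6^i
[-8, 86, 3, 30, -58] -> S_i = Random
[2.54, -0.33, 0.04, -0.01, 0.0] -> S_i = 2.54*(-0.13)^i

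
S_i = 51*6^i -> [51, 306, 1836, 11016, 66096]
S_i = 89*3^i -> [89, 267, 801, 2403, 7209]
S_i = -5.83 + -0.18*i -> [-5.83, -6.01, -6.19, -6.37, -6.55]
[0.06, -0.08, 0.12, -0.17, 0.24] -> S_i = 0.06*(-1.41)^i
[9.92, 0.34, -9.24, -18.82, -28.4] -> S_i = 9.92 + -9.58*i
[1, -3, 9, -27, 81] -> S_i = 1*-3^i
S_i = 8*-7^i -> [8, -56, 392, -2744, 19208]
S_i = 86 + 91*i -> [86, 177, 268, 359, 450]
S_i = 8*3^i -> [8, 24, 72, 216, 648]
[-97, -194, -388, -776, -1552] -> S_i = -97*2^i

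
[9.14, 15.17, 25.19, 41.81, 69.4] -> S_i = 9.14*1.66^i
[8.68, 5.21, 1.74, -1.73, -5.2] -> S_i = 8.68 + -3.47*i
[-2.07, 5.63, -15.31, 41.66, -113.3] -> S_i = -2.07*(-2.72)^i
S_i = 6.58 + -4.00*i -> [6.58, 2.58, -1.42, -5.42, -9.42]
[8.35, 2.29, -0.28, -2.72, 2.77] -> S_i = Random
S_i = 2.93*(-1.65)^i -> [2.93, -4.83, 7.98, -13.16, 21.72]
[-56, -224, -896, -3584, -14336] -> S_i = -56*4^i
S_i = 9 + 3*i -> [9, 12, 15, 18, 21]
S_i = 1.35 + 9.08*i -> [1.35, 10.43, 19.51, 28.59, 37.67]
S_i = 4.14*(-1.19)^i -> [4.14, -4.93, 5.86, -6.98, 8.3]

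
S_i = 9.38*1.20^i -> [9.38, 11.26, 13.51, 16.21, 19.45]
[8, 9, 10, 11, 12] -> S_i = 8 + 1*i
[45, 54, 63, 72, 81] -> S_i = 45 + 9*i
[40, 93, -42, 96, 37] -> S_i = Random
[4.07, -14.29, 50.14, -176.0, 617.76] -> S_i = 4.07*(-3.51)^i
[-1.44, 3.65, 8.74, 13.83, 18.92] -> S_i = -1.44 + 5.09*i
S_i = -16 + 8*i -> [-16, -8, 0, 8, 16]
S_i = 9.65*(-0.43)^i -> [9.65, -4.15, 1.78, -0.77, 0.33]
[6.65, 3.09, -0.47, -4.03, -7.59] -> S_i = 6.65 + -3.56*i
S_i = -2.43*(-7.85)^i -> [-2.43, 19.08, -149.74, 1175.48, -9227.52]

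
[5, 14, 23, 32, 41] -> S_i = 5 + 9*i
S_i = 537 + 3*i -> [537, 540, 543, 546, 549]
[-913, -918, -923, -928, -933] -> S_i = -913 + -5*i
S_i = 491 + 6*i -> [491, 497, 503, 509, 515]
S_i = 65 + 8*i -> [65, 73, 81, 89, 97]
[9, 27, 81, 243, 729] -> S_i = 9*3^i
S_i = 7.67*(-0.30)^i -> [7.67, -2.3, 0.69, -0.21, 0.06]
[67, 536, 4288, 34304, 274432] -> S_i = 67*8^i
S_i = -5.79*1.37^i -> [-5.79, -7.93, -10.87, -14.89, -20.4]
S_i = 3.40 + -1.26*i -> [3.4, 2.14, 0.88, -0.38, -1.64]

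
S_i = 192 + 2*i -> [192, 194, 196, 198, 200]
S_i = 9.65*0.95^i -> [9.65, 9.17, 8.71, 8.27, 7.86]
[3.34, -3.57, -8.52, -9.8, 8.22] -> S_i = Random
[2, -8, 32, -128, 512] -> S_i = 2*-4^i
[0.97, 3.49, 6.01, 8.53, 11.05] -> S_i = 0.97 + 2.52*i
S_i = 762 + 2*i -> [762, 764, 766, 768, 770]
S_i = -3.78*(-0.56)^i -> [-3.78, 2.12, -1.19, 0.66, -0.37]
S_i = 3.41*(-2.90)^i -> [3.41, -9.89, 28.68, -83.17, 241.18]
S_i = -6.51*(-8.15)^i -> [-6.51, 53.06, -432.41, 3524.15, -28721.78]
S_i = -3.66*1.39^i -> [-3.66, -5.09, -7.07, -9.83, -13.66]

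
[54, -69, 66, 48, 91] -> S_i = Random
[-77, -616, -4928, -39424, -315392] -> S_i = -77*8^i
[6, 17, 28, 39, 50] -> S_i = 6 + 11*i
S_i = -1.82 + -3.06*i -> [-1.82, -4.88, -7.94, -11.0, -14.06]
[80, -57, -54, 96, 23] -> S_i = Random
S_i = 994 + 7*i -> [994, 1001, 1008, 1015, 1022]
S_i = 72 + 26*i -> [72, 98, 124, 150, 176]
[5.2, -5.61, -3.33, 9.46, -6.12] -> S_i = Random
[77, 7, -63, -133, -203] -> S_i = 77 + -70*i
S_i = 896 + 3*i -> [896, 899, 902, 905, 908]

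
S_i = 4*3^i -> [4, 12, 36, 108, 324]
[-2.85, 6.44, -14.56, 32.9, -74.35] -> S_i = -2.85*(-2.26)^i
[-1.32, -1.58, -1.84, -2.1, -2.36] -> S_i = -1.32 + -0.26*i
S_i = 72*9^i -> [72, 648, 5832, 52488, 472392]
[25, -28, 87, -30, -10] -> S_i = Random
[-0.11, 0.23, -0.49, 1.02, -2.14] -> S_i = -0.11*(-2.10)^i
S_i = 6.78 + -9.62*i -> [6.78, -2.84, -12.46, -22.08, -31.7]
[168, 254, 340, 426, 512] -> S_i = 168 + 86*i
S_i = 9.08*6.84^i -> [9.08, 62.11, 424.81, 2905.72, 19875.14]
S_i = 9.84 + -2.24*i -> [9.84, 7.6, 5.36, 3.12, 0.88]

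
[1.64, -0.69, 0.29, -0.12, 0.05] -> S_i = 1.64*(-0.42)^i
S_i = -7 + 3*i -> [-7, -4, -1, 2, 5]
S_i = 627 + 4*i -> [627, 631, 635, 639, 643]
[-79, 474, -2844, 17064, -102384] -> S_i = -79*-6^i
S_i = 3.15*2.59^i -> [3.15, 8.16, 21.13, 54.73, 141.75]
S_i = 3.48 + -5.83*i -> [3.48, -2.35, -8.18, -14.01, -19.84]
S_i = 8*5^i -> [8, 40, 200, 1000, 5000]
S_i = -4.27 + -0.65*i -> [-4.27, -4.92, -5.57, -6.22, -6.87]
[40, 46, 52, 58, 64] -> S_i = 40 + 6*i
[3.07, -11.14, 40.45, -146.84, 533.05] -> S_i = 3.07*(-3.63)^i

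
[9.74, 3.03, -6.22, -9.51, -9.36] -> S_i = Random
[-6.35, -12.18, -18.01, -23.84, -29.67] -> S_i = -6.35 + -5.83*i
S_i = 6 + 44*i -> [6, 50, 94, 138, 182]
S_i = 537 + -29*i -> [537, 508, 479, 450, 421]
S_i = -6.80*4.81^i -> [-6.8, -32.71, -157.33, -756.74, -3639.9]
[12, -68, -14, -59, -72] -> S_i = Random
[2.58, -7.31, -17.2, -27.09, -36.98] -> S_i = 2.58 + -9.89*i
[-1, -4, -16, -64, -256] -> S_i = -1*4^i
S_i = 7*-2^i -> [7, -14, 28, -56, 112]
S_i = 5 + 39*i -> [5, 44, 83, 122, 161]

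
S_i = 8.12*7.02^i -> [8.12, 57.0, 400.16, 2809.1, 19719.89]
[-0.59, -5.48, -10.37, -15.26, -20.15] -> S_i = -0.59 + -4.89*i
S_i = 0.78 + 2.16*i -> [0.78, 2.94, 5.1, 7.26, 9.42]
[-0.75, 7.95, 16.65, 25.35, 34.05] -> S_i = -0.75 + 8.70*i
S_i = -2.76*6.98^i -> [-2.76, -19.26, -134.47, -938.59, -6551.35]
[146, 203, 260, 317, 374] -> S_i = 146 + 57*i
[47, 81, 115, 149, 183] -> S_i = 47 + 34*i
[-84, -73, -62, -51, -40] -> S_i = -84 + 11*i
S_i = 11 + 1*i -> [11, 12, 13, 14, 15]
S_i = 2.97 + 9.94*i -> [2.97, 12.91, 22.85, 32.79, 42.73]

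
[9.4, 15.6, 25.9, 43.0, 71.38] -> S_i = 9.40*1.66^i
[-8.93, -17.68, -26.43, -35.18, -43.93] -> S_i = -8.93 + -8.75*i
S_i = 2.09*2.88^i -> [2.09, 6.02, 17.34, 49.93, 143.79]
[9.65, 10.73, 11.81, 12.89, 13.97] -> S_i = 9.65 + 1.08*i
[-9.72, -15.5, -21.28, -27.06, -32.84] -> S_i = -9.72 + -5.78*i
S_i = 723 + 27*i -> [723, 750, 777, 804, 831]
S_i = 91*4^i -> [91, 364, 1456, 5824, 23296]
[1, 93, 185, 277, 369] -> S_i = 1 + 92*i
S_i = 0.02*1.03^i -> [0.02, 0.02, 0.02, 0.02, 0.02]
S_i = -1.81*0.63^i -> [-1.81, -1.14, -0.72, -0.45, -0.29]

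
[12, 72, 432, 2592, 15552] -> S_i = 12*6^i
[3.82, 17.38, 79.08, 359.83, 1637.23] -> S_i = 3.82*4.55^i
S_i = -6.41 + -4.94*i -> [-6.41, -11.35, -16.29, -21.23, -26.17]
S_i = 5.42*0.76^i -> [5.42, 4.12, 3.13, 2.38, 1.81]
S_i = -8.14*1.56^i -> [-8.14, -12.7, -19.81, -30.9, -48.21]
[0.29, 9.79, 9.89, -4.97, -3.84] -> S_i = Random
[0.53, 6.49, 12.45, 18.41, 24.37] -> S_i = 0.53 + 5.96*i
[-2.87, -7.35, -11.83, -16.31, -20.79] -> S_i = -2.87 + -4.48*i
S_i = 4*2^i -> [4, 8, 16, 32, 64]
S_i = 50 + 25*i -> [50, 75, 100, 125, 150]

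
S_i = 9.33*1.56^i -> [9.33, 14.55, 22.71, 35.42, 55.26]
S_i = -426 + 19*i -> [-426, -407, -388, -369, -350]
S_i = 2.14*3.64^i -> [2.14, 7.79, 28.35, 103.21, 375.68]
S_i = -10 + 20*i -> [-10, 10, 30, 50, 70]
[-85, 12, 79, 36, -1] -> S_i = Random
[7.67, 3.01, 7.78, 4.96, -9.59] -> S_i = Random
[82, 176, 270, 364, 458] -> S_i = 82 + 94*i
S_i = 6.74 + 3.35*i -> [6.74, 10.09, 13.44, 16.79, 20.14]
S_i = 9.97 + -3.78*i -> [9.97, 6.19, 2.41, -1.37, -5.15]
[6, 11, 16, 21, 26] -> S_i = 6 + 5*i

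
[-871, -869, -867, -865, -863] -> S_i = -871 + 2*i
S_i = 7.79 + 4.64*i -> [7.79, 12.43, 17.07, 21.71, 26.35]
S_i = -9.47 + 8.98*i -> [-9.47, -0.49, 8.49, 17.47, 26.45]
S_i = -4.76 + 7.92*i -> [-4.76, 3.16, 11.08, 19.0, 26.92]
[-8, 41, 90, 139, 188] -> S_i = -8 + 49*i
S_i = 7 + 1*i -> [7, 8, 9, 10, 11]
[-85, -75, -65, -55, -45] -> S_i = -85 + 10*i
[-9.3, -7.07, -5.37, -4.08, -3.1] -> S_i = -9.30*0.76^i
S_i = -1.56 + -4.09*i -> [-1.56, -5.65, -9.74, -13.83, -17.92]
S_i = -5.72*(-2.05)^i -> [-5.72, 11.73, -24.04, 49.28, -101.02]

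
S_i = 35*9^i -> [35, 315, 2835, 25515, 229635]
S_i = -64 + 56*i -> [-64, -8, 48, 104, 160]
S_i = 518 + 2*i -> [518, 520, 522, 524, 526]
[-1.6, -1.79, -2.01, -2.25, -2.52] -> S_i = -1.60*1.12^i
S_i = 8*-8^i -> [8, -64, 512, -4096, 32768]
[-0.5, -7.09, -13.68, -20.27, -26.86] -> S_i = -0.50 + -6.59*i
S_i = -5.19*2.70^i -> [-5.19, -14.01, -37.84, -102.15, -275.82]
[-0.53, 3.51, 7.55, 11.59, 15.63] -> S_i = -0.53 + 4.04*i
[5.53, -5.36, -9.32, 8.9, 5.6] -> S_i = Random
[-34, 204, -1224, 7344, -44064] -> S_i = -34*-6^i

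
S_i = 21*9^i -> [21, 189, 1701, 15309, 137781]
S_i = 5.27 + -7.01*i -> [5.27, -1.74, -8.75, -15.76, -22.77]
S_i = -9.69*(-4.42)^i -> [-9.69, 42.83, -189.31, 836.74, -3698.39]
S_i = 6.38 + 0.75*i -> [6.38, 7.13, 7.88, 8.63, 9.38]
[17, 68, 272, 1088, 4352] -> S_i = 17*4^i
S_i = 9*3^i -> [9, 27, 81, 243, 729]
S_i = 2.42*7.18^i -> [2.42, 17.38, 124.76, 895.75, 6431.51]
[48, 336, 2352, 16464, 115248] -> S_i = 48*7^i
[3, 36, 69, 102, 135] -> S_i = 3 + 33*i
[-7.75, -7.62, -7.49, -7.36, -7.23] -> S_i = -7.75 + 0.13*i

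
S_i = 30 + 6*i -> [30, 36, 42, 48, 54]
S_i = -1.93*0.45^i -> [-1.93, -0.87, -0.39, -0.18, -0.08]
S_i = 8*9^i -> [8, 72, 648, 5832, 52488]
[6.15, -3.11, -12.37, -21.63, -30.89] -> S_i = 6.15 + -9.26*i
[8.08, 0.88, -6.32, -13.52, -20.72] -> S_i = 8.08 + -7.20*i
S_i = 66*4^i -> [66, 264, 1056, 4224, 16896]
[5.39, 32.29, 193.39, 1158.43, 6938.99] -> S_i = 5.39*5.99^i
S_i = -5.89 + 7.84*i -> [-5.89, 1.95, 9.79, 17.63, 25.47]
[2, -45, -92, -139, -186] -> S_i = 2 + -47*i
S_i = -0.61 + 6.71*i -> [-0.61, 6.1, 12.81, 19.52, 26.23]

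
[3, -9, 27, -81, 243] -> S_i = 3*-3^i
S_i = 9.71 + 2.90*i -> [9.71, 12.61, 15.51, 18.41, 21.31]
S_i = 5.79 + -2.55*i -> [5.79, 3.24, 0.69, -1.86, -4.41]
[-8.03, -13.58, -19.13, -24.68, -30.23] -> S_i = -8.03 + -5.55*i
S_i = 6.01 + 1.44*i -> [6.01, 7.45, 8.89, 10.33, 11.77]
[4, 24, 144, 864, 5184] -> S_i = 4*6^i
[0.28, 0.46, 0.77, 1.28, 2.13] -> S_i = 0.28*1.66^i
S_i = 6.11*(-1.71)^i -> [6.11, -10.45, 17.87, -30.55, 52.24]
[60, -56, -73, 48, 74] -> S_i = Random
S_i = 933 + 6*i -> [933, 939, 945, 951, 957]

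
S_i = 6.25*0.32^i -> [6.25, 2.0, 0.64, 0.2, 0.07]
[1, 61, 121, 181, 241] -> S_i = 1 + 60*i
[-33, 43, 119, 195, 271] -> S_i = -33 + 76*i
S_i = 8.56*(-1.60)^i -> [8.56, -13.7, 21.91, -35.06, 56.1]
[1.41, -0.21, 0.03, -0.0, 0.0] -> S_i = 1.41*(-0.15)^i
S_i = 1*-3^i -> [1, -3, 9, -27, 81]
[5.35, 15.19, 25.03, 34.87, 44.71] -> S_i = 5.35 + 9.84*i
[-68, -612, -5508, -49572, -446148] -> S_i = -68*9^i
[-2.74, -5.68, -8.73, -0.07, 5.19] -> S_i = Random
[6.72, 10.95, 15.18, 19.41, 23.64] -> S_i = 6.72 + 4.23*i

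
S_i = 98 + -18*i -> [98, 80, 62, 44, 26]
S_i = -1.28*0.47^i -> [-1.28, -0.6, -0.28, -0.13, -0.06]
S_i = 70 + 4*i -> [70, 74, 78, 82, 86]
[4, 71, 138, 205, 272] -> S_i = 4 + 67*i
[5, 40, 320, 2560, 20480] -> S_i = 5*8^i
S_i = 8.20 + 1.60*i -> [8.2, 9.8, 11.4, 13.0, 14.6]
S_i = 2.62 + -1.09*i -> [2.62, 1.53, 0.44, -0.65, -1.74]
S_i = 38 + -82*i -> [38, -44, -126, -208, -290]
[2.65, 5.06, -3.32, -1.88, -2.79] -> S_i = Random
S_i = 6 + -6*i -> [6, 0, -6, -12, -18]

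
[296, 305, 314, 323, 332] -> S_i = 296 + 9*i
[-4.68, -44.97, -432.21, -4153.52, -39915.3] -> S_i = -4.68*9.61^i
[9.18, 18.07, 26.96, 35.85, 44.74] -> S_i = 9.18 + 8.89*i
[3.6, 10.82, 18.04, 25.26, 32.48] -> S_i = 3.60 + 7.22*i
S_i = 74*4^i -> [74, 296, 1184, 4736, 18944]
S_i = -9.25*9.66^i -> [-9.25, -89.36, -863.17, -8338.22, -80547.16]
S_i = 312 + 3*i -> [312, 315, 318, 321, 324]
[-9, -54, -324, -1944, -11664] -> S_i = -9*6^i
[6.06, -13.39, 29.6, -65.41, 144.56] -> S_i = 6.06*(-2.21)^i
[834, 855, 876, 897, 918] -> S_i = 834 + 21*i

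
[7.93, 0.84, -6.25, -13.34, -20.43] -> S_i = 7.93 + -7.09*i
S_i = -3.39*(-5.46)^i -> [-3.39, 18.51, -101.06, 551.79, -3012.8]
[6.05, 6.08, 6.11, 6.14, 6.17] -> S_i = 6.05 + 0.03*i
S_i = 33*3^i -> [33, 99, 297, 891, 2673]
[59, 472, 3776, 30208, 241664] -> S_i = 59*8^i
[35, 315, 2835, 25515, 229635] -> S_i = 35*9^i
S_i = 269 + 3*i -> [269, 272, 275, 278, 281]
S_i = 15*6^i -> [15, 90, 540, 3240, 19440]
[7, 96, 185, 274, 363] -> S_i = 7 + 89*i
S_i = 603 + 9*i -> [603, 612, 621, 630, 639]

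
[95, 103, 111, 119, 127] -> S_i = 95 + 8*i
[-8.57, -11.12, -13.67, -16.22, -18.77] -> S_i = -8.57 + -2.55*i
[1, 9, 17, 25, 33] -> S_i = 1 + 8*i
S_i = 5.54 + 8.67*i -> [5.54, 14.21, 22.88, 31.55, 40.22]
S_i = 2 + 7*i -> [2, 9, 16, 23, 30]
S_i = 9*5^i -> [9, 45, 225, 1125, 5625]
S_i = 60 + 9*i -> [60, 69, 78, 87, 96]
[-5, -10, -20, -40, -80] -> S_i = -5*2^i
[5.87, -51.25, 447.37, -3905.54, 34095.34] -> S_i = 5.87*(-8.73)^i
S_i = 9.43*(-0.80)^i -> [9.43, -7.54, 6.04, -4.83, 3.86]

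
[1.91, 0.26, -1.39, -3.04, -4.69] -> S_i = 1.91 + -1.65*i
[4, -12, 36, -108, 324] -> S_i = 4*-3^i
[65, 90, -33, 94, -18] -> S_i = Random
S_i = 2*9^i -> [2, 18, 162, 1458, 13122]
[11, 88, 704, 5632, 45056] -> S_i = 11*8^i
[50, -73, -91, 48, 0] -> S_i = Random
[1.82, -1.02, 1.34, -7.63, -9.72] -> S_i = Random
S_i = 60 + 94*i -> [60, 154, 248, 342, 436]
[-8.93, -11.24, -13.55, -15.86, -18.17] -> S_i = -8.93 + -2.31*i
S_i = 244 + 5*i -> [244, 249, 254, 259, 264]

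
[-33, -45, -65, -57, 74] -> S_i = Random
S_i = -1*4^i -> [-1, -4, -16, -64, -256]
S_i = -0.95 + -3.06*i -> [-0.95, -4.01, -7.07, -10.13, -13.19]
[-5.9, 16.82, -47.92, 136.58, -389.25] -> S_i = -5.90*(-2.85)^i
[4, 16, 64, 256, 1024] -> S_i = 4*4^i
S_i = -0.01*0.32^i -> [-0.01, -0.0, -0.0, -0.0, -0.0]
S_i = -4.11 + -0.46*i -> [-4.11, -4.57, -5.03, -5.49, -5.95]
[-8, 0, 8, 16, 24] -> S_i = -8 + 8*i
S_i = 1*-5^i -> [1, -5, 25, -125, 625]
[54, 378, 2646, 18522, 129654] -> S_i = 54*7^i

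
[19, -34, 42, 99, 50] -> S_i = Random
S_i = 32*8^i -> [32, 256, 2048, 16384, 131072]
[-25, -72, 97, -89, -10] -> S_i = Random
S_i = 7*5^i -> [7, 35, 175, 875, 4375]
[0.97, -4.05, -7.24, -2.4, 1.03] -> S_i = Random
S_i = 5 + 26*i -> [5, 31, 57, 83, 109]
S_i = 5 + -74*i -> [5, -69, -143, -217, -291]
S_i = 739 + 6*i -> [739, 745, 751, 757, 763]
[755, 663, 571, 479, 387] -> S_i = 755 + -92*i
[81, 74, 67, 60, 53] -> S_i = 81 + -7*i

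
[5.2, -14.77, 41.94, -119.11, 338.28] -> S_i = 5.20*(-2.84)^i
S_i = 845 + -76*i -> [845, 769, 693, 617, 541]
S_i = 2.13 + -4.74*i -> [2.13, -2.61, -7.35, -12.09, -16.83]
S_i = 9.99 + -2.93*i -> [9.99, 7.06, 4.13, 1.2, -1.73]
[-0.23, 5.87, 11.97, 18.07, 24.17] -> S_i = -0.23 + 6.10*i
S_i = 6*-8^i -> [6, -48, 384, -3072, 24576]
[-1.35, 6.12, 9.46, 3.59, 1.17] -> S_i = Random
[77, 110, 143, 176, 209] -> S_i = 77 + 33*i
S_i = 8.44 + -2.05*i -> [8.44, 6.39, 4.34, 2.29, 0.24]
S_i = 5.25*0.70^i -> [5.25, 3.68, 2.57, 1.8, 1.26]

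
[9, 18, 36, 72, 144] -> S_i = 9*2^i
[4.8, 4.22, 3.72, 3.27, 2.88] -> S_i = 4.80*0.88^i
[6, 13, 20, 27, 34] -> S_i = 6 + 7*i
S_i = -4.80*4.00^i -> [-4.8, -19.2, -76.8, -307.2, -1228.8]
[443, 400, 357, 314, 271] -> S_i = 443 + -43*i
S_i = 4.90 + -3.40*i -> [4.9, 1.5, -1.9, -5.3, -8.7]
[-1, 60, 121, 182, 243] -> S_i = -1 + 61*i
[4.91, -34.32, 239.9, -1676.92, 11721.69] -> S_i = 4.91*(-6.99)^i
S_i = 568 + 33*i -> [568, 601, 634, 667, 700]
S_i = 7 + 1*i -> [7, 8, 9, 10, 11]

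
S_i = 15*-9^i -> [15, -135, 1215, -10935, 98415]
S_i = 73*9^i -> [73, 657, 5913, 53217, 478953]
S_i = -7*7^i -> [-7, -49, -343, -2401, -16807]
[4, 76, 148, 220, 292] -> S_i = 4 + 72*i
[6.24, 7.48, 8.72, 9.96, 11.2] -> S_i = 6.24 + 1.24*i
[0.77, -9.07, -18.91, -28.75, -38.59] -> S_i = 0.77 + -9.84*i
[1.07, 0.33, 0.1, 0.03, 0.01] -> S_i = 1.07*0.31^i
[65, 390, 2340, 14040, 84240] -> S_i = 65*6^i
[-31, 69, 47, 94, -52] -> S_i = Random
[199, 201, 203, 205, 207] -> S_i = 199 + 2*i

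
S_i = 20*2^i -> [20, 40, 80, 160, 320]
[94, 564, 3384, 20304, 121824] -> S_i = 94*6^i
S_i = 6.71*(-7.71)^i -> [6.71, -51.73, 398.87, -3075.29, 23710.46]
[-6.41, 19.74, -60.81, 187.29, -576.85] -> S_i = -6.41*(-3.08)^i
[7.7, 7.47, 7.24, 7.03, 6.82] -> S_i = 7.70*0.97^i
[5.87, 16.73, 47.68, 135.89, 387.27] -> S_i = 5.87*2.85^i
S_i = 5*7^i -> [5, 35, 245, 1715, 12005]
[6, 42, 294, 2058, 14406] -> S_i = 6*7^i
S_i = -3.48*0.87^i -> [-3.48, -3.03, -2.63, -2.29, -1.99]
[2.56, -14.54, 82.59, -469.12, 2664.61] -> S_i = 2.56*(-5.68)^i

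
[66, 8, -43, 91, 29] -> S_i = Random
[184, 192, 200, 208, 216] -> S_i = 184 + 8*i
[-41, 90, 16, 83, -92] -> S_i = Random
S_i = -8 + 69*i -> [-8, 61, 130, 199, 268]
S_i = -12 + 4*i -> [-12, -8, -4, 0, 4]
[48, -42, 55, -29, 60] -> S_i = Random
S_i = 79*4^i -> [79, 316, 1264, 5056, 20224]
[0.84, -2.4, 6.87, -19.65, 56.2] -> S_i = 0.84*(-2.86)^i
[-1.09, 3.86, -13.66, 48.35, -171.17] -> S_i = -1.09*(-3.54)^i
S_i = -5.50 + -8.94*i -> [-5.5, -14.44, -23.38, -32.32, -41.26]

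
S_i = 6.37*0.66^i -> [6.37, 4.2, 2.77, 1.83, 1.21]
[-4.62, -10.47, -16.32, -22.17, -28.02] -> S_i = -4.62 + -5.85*i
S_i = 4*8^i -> [4, 32, 256, 2048, 16384]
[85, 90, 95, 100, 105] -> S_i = 85 + 5*i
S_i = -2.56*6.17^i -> [-2.56, -15.8, -97.46, -601.31, -3710.06]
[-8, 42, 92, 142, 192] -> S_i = -8 + 50*i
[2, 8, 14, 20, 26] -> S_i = 2 + 6*i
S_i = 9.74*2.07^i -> [9.74, 20.16, 41.73, 86.39, 178.83]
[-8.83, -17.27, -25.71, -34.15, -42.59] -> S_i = -8.83 + -8.44*i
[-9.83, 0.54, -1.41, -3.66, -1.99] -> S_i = Random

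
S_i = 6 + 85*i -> [6, 91, 176, 261, 346]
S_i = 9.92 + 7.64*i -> [9.92, 17.56, 25.2, 32.84, 40.48]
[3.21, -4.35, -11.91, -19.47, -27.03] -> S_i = 3.21 + -7.56*i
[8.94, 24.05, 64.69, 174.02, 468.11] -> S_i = 8.94*2.69^i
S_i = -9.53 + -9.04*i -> [-9.53, -18.57, -27.61, -36.65, -45.69]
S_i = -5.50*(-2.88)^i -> [-5.5, 15.84, -45.62, 131.38, -378.38]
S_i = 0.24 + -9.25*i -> [0.24, -9.01, -18.26, -27.51, -36.76]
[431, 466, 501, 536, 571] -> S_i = 431 + 35*i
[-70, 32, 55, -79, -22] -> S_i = Random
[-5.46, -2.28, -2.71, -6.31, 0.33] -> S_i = Random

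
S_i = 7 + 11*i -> [7, 18, 29, 40, 51]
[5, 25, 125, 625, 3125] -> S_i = 5*5^i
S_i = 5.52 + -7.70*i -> [5.52, -2.18, -9.88, -17.58, -25.28]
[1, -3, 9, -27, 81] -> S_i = 1*-3^i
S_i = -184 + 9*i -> [-184, -175, -166, -157, -148]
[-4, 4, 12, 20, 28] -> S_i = -4 + 8*i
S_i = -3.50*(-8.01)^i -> [-3.5, 28.04, -224.56, 1798.73, -14407.81]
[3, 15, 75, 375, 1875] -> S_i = 3*5^i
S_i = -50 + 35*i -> [-50, -15, 20, 55, 90]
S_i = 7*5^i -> [7, 35, 175, 875, 4375]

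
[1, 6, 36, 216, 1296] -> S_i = 1*6^i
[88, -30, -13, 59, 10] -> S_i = Random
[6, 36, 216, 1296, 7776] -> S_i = 6*6^i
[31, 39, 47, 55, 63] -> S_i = 31 + 8*i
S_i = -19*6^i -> [-19, -114, -684, -4104, -24624]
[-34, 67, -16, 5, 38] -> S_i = Random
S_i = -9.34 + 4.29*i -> [-9.34, -5.05, -0.76, 3.53, 7.82]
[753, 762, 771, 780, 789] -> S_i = 753 + 9*i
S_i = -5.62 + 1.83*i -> [-5.62, -3.79, -1.96, -0.13, 1.7]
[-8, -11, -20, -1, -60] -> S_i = Random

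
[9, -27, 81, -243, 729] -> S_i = 9*-3^i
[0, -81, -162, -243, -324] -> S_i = 0 + -81*i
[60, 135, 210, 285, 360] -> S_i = 60 + 75*i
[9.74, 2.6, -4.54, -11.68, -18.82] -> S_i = 9.74 + -7.14*i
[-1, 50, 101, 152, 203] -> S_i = -1 + 51*i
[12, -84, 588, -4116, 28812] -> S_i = 12*-7^i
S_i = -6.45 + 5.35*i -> [-6.45, -1.1, 4.25, 9.6, 14.95]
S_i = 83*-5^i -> [83, -415, 2075, -10375, 51875]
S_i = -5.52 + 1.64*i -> [-5.52, -3.88, -2.24, -0.6, 1.04]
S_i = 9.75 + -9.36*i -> [9.75, 0.39, -8.97, -18.33, -27.69]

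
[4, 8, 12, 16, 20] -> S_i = 4 + 4*i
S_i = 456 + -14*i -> [456, 442, 428, 414, 400]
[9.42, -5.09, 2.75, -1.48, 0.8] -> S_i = 9.42*(-0.54)^i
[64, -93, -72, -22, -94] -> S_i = Random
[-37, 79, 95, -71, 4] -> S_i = Random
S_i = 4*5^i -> [4, 20, 100, 500, 2500]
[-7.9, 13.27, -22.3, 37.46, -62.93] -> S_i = -7.90*(-1.68)^i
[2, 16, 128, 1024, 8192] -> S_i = 2*8^i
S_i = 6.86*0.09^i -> [6.86, 0.62, 0.06, 0.01, 0.0]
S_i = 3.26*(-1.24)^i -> [3.26, -4.04, 5.01, -6.22, 7.71]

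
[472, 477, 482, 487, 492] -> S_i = 472 + 5*i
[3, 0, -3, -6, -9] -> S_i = 3 + -3*i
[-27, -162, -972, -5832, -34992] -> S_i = -27*6^i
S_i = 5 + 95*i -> [5, 100, 195, 290, 385]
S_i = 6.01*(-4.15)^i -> [6.01, -24.94, 103.51, -429.55, 1782.65]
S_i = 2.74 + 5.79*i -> [2.74, 8.53, 14.32, 20.11, 25.9]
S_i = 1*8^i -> [1, 8, 64, 512, 4096]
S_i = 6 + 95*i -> [6, 101, 196, 291, 386]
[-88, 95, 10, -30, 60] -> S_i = Random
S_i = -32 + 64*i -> [-32, 32, 96, 160, 224]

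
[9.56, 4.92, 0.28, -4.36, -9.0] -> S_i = 9.56 + -4.64*i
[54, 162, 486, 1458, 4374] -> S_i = 54*3^i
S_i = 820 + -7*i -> [820, 813, 806, 799, 792]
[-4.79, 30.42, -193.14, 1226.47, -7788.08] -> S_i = -4.79*(-6.35)^i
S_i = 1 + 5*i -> [1, 6, 11, 16, 21]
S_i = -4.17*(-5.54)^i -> [-4.17, 23.1, -127.98, 709.03, -3928.03]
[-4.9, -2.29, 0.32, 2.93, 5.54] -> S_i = -4.90 + 2.61*i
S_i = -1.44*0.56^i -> [-1.44, -0.81, -0.45, -0.25, -0.14]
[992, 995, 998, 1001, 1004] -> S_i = 992 + 3*i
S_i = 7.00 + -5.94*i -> [7.0, 1.06, -4.88, -10.82, -16.76]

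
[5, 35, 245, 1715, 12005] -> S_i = 5*7^i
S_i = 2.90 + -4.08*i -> [2.9, -1.18, -5.26, -9.34, -13.42]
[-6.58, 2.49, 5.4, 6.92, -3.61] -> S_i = Random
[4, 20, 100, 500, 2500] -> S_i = 4*5^i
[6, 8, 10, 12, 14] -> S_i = 6 + 2*i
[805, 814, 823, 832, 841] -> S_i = 805 + 9*i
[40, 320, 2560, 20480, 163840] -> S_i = 40*8^i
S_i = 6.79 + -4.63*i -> [6.79, 2.16, -2.47, -7.1, -11.73]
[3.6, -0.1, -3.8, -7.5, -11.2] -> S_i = 3.60 + -3.70*i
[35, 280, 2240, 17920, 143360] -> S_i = 35*8^i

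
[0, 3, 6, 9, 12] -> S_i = 0 + 3*i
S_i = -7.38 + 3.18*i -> [-7.38, -4.2, -1.02, 2.16, 5.34]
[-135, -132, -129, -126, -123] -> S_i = -135 + 3*i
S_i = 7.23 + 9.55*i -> [7.23, 16.78, 26.33, 35.88, 45.43]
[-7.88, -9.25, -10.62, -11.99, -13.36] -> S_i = -7.88 + -1.37*i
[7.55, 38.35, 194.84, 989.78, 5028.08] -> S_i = 7.55*5.08^i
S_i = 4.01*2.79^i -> [4.01, 11.19, 31.21, 87.09, 242.97]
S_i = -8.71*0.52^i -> [-8.71, -4.53, -2.36, -1.22, -0.64]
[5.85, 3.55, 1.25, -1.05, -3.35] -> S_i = 5.85 + -2.30*i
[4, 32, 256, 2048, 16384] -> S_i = 4*8^i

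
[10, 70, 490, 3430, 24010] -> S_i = 10*7^i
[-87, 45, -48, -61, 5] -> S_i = Random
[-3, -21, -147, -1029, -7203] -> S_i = -3*7^i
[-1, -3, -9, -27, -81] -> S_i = -1*3^i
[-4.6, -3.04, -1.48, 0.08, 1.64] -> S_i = -4.60 + 1.56*i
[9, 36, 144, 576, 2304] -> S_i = 9*4^i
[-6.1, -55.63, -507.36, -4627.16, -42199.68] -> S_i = -6.10*9.12^i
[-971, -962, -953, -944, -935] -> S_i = -971 + 9*i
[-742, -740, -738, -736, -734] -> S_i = -742 + 2*i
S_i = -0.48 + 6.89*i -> [-0.48, 6.41, 13.3, 20.19, 27.08]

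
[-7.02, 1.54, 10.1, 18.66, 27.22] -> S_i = -7.02 + 8.56*i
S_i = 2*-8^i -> [2, -16, 128, -1024, 8192]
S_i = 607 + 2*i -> [607, 609, 611, 613, 615]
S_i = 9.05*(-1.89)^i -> [9.05, -17.1, 32.33, -61.1, 115.48]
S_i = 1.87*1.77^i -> [1.87, 3.31, 5.86, 10.37, 18.35]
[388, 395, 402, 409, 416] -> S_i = 388 + 7*i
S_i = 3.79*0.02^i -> [3.79, 0.08, 0.0, 0.0, 0.0]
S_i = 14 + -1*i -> [14, 13, 12, 11, 10]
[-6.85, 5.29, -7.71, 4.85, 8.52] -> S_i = Random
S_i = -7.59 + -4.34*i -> [-7.59, -11.93, -16.27, -20.61, -24.95]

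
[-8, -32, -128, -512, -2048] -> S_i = -8*4^i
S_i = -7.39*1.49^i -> [-7.39, -11.01, -16.41, -24.45, -36.42]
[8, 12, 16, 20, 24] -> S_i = 8 + 4*i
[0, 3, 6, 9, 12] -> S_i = 0 + 3*i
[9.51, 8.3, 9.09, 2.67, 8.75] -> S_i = Random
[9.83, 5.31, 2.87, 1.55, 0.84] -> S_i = 9.83*0.54^i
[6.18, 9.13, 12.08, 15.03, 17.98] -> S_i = 6.18 + 2.95*i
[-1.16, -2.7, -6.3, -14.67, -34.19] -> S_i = -1.16*2.33^i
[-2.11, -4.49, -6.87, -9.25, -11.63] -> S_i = -2.11 + -2.38*i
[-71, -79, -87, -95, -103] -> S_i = -71 + -8*i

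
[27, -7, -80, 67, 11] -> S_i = Random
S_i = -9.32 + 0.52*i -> [-9.32, -8.8, -8.28, -7.76, -7.24]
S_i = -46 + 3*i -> [-46, -43, -40, -37, -34]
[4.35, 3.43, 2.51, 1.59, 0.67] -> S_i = 4.35 + -0.92*i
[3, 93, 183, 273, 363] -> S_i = 3 + 90*i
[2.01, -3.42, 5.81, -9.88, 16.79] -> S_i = 2.01*(-1.70)^i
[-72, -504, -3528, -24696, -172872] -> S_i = -72*7^i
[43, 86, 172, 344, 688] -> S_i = 43*2^i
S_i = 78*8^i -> [78, 624, 4992, 39936, 319488]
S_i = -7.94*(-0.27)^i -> [-7.94, 2.14, -0.58, 0.16, -0.04]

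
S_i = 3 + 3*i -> [3, 6, 9, 12, 15]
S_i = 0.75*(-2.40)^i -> [0.75, -1.8, 4.32, -10.37, 24.88]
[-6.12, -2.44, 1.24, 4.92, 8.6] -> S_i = -6.12 + 3.68*i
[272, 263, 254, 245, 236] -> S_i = 272 + -9*i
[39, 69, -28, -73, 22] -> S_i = Random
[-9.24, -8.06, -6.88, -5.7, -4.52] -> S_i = -9.24 + 1.18*i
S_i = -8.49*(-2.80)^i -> [-8.49, 23.77, -66.56, 186.37, -521.84]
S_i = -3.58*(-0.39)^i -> [-3.58, 1.4, -0.54, 0.21, -0.08]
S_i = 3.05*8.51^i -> [3.05, 25.96, 220.88, 1879.7, 15996.25]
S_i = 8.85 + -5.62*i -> [8.85, 3.23, -2.39, -8.01, -13.63]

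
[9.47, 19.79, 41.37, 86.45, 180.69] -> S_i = 9.47*2.09^i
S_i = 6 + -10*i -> [6, -4, -14, -24, -34]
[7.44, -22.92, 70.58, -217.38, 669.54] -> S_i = 7.44*(-3.08)^i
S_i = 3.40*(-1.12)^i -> [3.4, -3.81, 4.26, -4.78, 5.35]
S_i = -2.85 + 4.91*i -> [-2.85, 2.06, 6.97, 11.88, 16.79]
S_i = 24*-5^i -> [24, -120, 600, -3000, 15000]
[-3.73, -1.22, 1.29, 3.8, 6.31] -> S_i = -3.73 + 2.51*i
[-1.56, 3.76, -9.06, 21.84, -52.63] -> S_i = -1.56*(-2.41)^i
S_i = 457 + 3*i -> [457, 460, 463, 466, 469]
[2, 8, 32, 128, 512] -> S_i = 2*4^i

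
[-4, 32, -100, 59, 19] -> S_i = Random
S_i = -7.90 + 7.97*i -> [-7.9, 0.07, 8.04, 16.01, 23.98]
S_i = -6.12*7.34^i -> [-6.12, -44.92, -329.72, -2420.14, -17763.79]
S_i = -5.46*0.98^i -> [-5.46, -5.35, -5.24, -5.14, -5.04]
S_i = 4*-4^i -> [4, -16, 64, -256, 1024]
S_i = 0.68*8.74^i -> [0.68, 5.94, 51.94, 453.99, 3967.84]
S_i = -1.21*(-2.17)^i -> [-1.21, 2.63, -5.7, 12.36, -26.83]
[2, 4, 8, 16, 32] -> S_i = 2*2^i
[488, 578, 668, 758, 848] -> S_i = 488 + 90*i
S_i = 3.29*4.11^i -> [3.29, 13.52, 55.58, 228.41, 938.78]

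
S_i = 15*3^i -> [15, 45, 135, 405, 1215]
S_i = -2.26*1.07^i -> [-2.26, -2.42, -2.59, -2.77, -2.96]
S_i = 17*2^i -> [17, 34, 68, 136, 272]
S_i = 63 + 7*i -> [63, 70, 77, 84, 91]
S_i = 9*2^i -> [9, 18, 36, 72, 144]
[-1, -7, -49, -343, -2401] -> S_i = -1*7^i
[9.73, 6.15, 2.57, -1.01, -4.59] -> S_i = 9.73 + -3.58*i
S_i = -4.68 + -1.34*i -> [-4.68, -6.02, -7.36, -8.7, -10.04]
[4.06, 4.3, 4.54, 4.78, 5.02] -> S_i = 4.06 + 0.24*i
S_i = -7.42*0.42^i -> [-7.42, -3.12, -1.31, -0.55, -0.23]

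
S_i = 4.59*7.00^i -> [4.59, 32.13, 224.91, 1574.37, 11020.59]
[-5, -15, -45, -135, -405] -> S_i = -5*3^i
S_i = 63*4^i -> [63, 252, 1008, 4032, 16128]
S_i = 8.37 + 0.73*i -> [8.37, 9.1, 9.83, 10.56, 11.29]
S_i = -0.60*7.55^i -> [-0.6, -4.53, -34.2, -258.22, -1949.57]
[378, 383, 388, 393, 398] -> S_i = 378 + 5*i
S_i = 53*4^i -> [53, 212, 848, 3392, 13568]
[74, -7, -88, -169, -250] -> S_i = 74 + -81*i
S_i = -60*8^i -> [-60, -480, -3840, -30720, -245760]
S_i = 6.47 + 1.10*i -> [6.47, 7.57, 8.67, 9.77, 10.87]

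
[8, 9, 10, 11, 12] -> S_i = 8 + 1*i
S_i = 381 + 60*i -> [381, 441, 501, 561, 621]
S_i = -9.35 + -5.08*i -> [-9.35, -14.43, -19.51, -24.59, -29.67]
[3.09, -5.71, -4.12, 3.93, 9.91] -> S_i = Random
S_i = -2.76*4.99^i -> [-2.76, -13.77, -68.72, -342.93, -1711.24]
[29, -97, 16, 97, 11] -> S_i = Random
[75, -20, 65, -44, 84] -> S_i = Random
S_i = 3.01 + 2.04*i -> [3.01, 5.05, 7.09, 9.13, 11.17]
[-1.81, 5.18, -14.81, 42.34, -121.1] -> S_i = -1.81*(-2.86)^i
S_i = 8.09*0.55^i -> [8.09, 4.45, 2.45, 1.35, 0.74]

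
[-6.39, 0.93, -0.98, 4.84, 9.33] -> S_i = Random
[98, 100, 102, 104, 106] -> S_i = 98 + 2*i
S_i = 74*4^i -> [74, 296, 1184, 4736, 18944]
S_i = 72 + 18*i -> [72, 90, 108, 126, 144]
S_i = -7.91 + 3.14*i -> [-7.91, -4.77, -1.63, 1.51, 4.65]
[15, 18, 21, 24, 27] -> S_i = 15 + 3*i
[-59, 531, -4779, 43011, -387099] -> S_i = -59*-9^i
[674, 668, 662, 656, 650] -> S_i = 674 + -6*i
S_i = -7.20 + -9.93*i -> [-7.2, -17.13, -27.06, -36.99, -46.92]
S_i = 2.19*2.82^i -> [2.19, 6.18, 17.42, 49.11, 138.5]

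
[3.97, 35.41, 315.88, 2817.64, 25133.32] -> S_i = 3.97*8.92^i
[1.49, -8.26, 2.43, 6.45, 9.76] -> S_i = Random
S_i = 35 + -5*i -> [35, 30, 25, 20, 15]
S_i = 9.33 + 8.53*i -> [9.33, 17.86, 26.39, 34.92, 43.45]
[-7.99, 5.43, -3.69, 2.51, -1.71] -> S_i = -7.99*(-0.68)^i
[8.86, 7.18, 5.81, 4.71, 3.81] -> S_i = 8.86*0.81^i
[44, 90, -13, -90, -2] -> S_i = Random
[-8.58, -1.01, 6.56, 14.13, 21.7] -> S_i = -8.58 + 7.57*i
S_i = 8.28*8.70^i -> [8.28, 72.04, 626.71, 5452.4, 47435.92]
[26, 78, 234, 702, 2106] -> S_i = 26*3^i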